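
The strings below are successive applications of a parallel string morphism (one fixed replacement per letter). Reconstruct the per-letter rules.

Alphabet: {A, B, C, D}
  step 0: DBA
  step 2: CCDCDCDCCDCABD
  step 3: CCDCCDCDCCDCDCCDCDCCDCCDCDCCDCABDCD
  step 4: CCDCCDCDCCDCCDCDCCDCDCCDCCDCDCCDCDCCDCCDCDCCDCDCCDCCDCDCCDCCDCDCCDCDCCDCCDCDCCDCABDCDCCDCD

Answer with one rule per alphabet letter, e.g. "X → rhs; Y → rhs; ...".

A->CAB, B->D, C->CCD, D->CD

  step 3 ⇒ step 4: CCDCCDCDCCDCDCCDCDCCDCCDCDCCDCABDCD ⇒ CCD·CCD·CD·CCD·CCD·CD·CCD·CD·CCD·CCD·CD·CCD·CD·CCD·CCD·CD·CCD·CD·CCD·CCD·CD·CCD·CCD·CD·CCD·CD·CCD·CCD·CD·CCD·CAB·D·CD·CCD·CD
    A ↦ CAB
    B ↦ D
    C ↦ CCD
    D ↦ CD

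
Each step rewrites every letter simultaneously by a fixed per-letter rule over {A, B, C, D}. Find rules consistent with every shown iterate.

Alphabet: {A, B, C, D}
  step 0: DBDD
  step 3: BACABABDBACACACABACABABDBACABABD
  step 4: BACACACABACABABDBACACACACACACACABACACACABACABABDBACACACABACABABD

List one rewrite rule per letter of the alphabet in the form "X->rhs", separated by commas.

  step 3 ⇒ step 4: BACABABDBACACACABACABABDBACABABD ⇒ BA·CA·CA·CA·BA·CA·BA·BD·BA·CA·CA·CA·CA·CA·CA·CA·BA·CA·CA·CA·BA·CA·BA·BD·BA·CA·CA·CA·BA·CA·BA·BD
    A ↦ CA
    B ↦ BA
    C ↦ CA
    D ↦ BD

A->CA, B->BA, C->CA, D->BD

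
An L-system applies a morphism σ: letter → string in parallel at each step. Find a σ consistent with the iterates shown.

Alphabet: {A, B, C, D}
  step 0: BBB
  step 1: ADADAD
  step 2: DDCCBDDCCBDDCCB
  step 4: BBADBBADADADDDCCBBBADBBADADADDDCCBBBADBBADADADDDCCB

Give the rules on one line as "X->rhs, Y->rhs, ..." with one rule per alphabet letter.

  step 1 ⇒ step 2: ADADAD ⇒ DD·CCB·DD·CCB·DD·CCB
    A ↦ DD
    D ↦ CCB
  step 0 ⇒ step 1: BBB ⇒ AD·AD·AD
    B ↦ AD
    C ↦ B  (constrained at step 2)

A->DD, B->AD, C->B, D->CCB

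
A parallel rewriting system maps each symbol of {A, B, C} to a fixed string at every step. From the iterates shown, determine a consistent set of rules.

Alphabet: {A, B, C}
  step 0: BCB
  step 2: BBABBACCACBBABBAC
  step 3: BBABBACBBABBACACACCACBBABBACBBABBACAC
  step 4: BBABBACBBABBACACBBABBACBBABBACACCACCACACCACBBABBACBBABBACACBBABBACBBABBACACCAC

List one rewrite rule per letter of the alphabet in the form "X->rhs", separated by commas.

  step 3 ⇒ step 4: BBABBACBBABBACACACCACBBABBACBBABBACAC ⇒ BBA·BBA·C·BBA·BBA·C·AC·BBA·BBA·C·BBA·BBA·C·AC·C·AC·C·AC·AC·C·AC·BBA·BBA·C·BBA·BBA·C·AC·BBA·BBA·C·BBA·BBA·C·AC·C·AC
    A ↦ C
    B ↦ BBA
    C ↦ AC

A->C, B->BBA, C->AC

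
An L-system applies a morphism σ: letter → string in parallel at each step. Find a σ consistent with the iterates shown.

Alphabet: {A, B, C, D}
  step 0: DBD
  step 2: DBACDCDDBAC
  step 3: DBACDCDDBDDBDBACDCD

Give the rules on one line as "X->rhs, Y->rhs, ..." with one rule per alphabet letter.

A->DC, B->AC, C->D, D->DB

  step 2 ⇒ step 3: DBACDCDDBAC ⇒ DB·AC·DC·D·DB·D·DB·DB·AC·DC·D
    A ↦ DC
    B ↦ AC
    C ↦ D
    D ↦ DB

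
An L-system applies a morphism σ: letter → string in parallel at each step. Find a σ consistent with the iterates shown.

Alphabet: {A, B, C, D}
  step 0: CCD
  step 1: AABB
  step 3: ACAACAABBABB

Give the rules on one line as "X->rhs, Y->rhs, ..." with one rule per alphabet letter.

A->CA, B->CD, C->A, D->BB

  step 0 ⇒ step 1: CCD ⇒ A·A·BB
    C ↦ A
    D ↦ BB
    A ↦ CA  (constrained at step 1)
    B ↦ CD  (constrained at step 1)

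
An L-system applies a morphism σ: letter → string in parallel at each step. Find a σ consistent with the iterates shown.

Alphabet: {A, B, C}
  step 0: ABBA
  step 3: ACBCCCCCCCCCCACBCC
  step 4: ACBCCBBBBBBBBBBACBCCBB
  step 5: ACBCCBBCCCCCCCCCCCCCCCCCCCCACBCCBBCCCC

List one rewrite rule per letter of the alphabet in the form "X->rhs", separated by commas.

  step 4 ⇒ step 5: ACBCCBBBBBBBBBBACBCCBB ⇒ AC·B·CC·B·B·CC·CC·CC·CC·CC·CC·CC·CC·CC·CC·AC·B·CC·B·B·CC·CC
    A ↦ AC
    B ↦ CC
    C ↦ B

A->AC, B->CC, C->B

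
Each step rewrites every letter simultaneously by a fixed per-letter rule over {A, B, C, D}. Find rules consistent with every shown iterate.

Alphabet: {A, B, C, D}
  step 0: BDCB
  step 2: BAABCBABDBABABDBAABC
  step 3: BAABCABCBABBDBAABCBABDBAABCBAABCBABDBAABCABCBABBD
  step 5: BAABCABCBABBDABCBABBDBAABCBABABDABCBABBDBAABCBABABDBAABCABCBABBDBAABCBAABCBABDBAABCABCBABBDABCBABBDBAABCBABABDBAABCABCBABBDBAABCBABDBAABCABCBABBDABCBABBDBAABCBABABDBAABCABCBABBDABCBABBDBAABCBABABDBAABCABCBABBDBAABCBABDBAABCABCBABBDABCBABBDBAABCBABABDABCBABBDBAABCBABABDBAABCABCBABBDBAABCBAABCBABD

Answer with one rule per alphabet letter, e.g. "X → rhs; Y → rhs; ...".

A->ABC, B->BA, C->BBD, D->BD

  step 2 ⇒ step 3: BAABCBABDBABABDBAABC ⇒ BA·ABC·ABC·BA·BBD·BA·ABC·BA·BD·BA·ABC·BA·ABC·BA·BD·BA·ABC·ABC·BA·BBD
    A ↦ ABC
    B ↦ BA
    C ↦ BBD
    D ↦ BD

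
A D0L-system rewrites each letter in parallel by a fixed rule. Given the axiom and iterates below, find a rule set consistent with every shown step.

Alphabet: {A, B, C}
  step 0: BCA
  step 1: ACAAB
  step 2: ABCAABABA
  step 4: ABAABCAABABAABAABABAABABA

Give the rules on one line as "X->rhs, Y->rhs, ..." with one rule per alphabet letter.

  step 1 ⇒ step 2: ACAAB ⇒ AB·CA·AB·AB·A
    A ↦ AB
    B ↦ A
    C ↦ CA

A->AB, B->A, C->CA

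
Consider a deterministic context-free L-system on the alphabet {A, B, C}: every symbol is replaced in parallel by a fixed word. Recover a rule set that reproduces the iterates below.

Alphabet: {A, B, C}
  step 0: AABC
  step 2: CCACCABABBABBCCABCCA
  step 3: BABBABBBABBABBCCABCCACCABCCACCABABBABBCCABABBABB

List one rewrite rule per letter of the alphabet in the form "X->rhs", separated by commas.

A->B, B->CCA, C->BAB

  step 2 ⇒ step 3: CCACCABABBABBCCABCCA ⇒ BAB·BAB·B·BAB·BAB·B·CCA·B·CCA·CCA·B·CCA·CCA·BAB·BAB·B·CCA·BAB·BAB·B
    A ↦ B
    B ↦ CCA
    C ↦ BAB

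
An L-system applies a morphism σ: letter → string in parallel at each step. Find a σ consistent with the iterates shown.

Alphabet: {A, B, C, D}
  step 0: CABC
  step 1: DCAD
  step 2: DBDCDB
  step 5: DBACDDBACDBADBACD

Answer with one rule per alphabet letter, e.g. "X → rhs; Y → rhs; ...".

A->C, B->A, C->D, D->DB

  step 1 ⇒ step 2: DCAD ⇒ DB·D·C·DB
    A ↦ C
    C ↦ D
    D ↦ DB
  step 0 ⇒ step 1: CABC ⇒ D·C·A·D
    B ↦ A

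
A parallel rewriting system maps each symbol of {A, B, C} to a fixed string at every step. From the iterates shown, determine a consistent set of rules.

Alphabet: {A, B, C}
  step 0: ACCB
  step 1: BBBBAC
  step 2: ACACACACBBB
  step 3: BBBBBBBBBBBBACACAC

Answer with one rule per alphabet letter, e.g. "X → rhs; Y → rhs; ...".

  step 2 ⇒ step 3: ACACACACBBB ⇒ BB·B·BB·B·BB·B·BB·B·AC·AC·AC
    A ↦ BB
    B ↦ AC
    C ↦ B

A->BB, B->AC, C->B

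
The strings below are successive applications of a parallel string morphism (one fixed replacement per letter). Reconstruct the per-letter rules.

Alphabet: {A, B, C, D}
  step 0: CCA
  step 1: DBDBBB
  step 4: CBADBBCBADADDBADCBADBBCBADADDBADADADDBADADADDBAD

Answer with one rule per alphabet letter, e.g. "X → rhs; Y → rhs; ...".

A->BB, B->AD, C->DB, D->CB

  step 0 ⇒ step 1: CCA ⇒ DB·DB·BB
    A ↦ BB
    C ↦ DB
    B ↦ AD  (constrained at step 1)
    D ↦ CB  (constrained at step 1)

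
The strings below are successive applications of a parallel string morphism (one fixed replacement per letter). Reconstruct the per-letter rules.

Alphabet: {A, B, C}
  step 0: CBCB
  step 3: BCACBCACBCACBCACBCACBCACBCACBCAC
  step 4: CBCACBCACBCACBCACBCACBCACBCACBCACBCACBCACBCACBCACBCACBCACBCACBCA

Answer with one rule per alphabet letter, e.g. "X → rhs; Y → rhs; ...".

A->C, B->C, C->BCA

  step 3 ⇒ step 4: BCACBCACBCACBCACBCACBCACBCACBCAC ⇒ C·BCA·C·BCA·C·BCA·C·BCA·C·BCA·C·BCA·C·BCA·C·BCA·C·BCA·C·BCA·C·BCA·C·BCA·C·BCA·C·BCA·C·BCA·C·BCA
    A ↦ C
    B ↦ C
    C ↦ BCA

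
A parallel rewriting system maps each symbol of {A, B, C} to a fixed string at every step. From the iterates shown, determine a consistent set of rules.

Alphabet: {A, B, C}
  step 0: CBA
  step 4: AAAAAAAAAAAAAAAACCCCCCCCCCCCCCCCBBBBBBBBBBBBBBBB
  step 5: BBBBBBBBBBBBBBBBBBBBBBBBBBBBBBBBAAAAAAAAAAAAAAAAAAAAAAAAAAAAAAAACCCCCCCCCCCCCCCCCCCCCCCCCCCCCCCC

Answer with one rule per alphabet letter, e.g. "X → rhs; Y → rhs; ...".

A->BB, B->CC, C->AA

  step 4 ⇒ step 5: AAAAAAAAAAAAAAAACCCCCCCCCCCCCCCCBBBBBBBBBBBBBBBB ⇒ BB·BB·BB·BB·BB·BB·BB·BB·BB·BB·BB·BB·BB·BB·BB·BB·AA·AA·AA·AA·AA·AA·AA·AA·AA·AA·AA·AA·AA·AA·AA·AA·CC·CC·CC·CC·CC·CC·CC·CC·CC·CC·CC·CC·CC·CC·CC·CC
    A ↦ BB
    B ↦ CC
    C ↦ AA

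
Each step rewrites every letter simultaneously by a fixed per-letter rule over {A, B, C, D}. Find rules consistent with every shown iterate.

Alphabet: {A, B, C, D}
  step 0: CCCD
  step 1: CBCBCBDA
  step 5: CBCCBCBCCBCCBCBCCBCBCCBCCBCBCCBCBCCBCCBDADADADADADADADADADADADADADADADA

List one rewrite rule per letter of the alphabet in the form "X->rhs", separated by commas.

A->DA, B->C, C->CB, D->DA

  step 0 ⇒ step 1: CCCD ⇒ CB·CB·CB·DA
    C ↦ CB
    D ↦ DA
    A ↦ DA  (constrained at step 1)
    B ↦ C  (constrained at step 1)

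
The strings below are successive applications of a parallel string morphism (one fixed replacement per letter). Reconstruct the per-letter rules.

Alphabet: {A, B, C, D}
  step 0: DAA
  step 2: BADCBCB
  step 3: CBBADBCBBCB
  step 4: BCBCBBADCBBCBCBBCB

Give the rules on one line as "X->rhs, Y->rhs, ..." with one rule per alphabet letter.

  step 3 ⇒ step 4: CBBADBCBBCB ⇒ B·CB·CB·B·AD·CB·B·CB·CB·B·CB
    A ↦ B
    B ↦ CB
    C ↦ B
    D ↦ AD

A->B, B->CB, C->B, D->AD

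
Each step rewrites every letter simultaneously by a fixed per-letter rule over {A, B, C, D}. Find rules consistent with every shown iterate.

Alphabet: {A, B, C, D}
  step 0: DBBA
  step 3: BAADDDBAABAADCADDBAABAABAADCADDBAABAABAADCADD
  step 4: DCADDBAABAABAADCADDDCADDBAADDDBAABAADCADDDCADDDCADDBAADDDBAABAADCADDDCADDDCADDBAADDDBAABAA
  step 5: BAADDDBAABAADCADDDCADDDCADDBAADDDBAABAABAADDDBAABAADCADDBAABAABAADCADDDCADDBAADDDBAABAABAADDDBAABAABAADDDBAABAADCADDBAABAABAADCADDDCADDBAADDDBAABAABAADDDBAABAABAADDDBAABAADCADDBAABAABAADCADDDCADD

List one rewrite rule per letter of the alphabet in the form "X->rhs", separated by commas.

A->D, B->DCA, C->DD, D->BAA

  step 4 ⇒ step 5: DCADDBAABAABAADCADDDCADDBAADDDBAABAADCADDDCADDDCADDBAADDDBAABAADCADDDCADDDCADDBAADDDBAABAA ⇒ BAA·DD·D·BAA·BAA·DCA·D·D·DCA·D·D·DCA·D·D·BAA·DD·D·BAA·BAA·BAA·DD·D·BAA·BAA·DCA·D·D·BAA·BAA·BAA·DCA·D·D·DCA·D·D·BAA·DD·D·BAA·BAA·BAA·DD·D·BAA·BAA·BAA·DD·D·BAA·BAA·DCA·D·D·BAA·BAA·BAA·DCA·D·D·DCA·D·D·BAA·DD·D·BAA·BAA·BAA·DD·D·BAA·BAA·BAA·DD·D·BAA·BAA·DCA·D·D·BAA·BAA·BAA·DCA·D·D·DCA·D·D
    A ↦ D
    B ↦ DCA
    C ↦ DD
    D ↦ BAA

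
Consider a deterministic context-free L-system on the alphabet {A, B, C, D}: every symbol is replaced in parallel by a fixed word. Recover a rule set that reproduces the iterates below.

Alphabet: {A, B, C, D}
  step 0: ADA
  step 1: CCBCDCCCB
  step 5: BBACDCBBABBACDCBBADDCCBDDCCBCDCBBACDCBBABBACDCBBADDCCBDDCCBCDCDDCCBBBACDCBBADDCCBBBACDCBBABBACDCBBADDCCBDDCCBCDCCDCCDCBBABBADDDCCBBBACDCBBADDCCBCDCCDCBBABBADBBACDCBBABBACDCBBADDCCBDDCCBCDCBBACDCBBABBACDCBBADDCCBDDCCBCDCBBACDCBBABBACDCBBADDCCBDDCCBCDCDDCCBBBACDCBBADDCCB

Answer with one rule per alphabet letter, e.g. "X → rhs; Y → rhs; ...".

A->CCB, B->D, C->BBA, D->CDC

  step 0 ⇒ step 1: ADA ⇒ CCB·CDC·CCB
    A ↦ CCB
    D ↦ CDC
    B ↦ D  (constrained at step 1)
    C ↦ BBA  (constrained at step 1)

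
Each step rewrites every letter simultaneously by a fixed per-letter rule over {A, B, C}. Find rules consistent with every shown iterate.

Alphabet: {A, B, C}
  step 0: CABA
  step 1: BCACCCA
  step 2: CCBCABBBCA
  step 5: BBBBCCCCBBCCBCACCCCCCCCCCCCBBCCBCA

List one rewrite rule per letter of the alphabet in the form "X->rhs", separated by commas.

  step 1 ⇒ step 2: BCACCCA ⇒ CC·B·CA·B·B·B·CA
    A ↦ CA
    B ↦ CC
    C ↦ B

A->CA, B->CC, C->B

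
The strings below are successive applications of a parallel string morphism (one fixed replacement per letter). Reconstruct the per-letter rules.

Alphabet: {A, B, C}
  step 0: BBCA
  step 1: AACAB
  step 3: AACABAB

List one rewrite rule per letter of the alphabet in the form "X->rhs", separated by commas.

  step 0 ⇒ step 1: BBCA ⇒ A·A·CA·B
    A ↦ B
    B ↦ A
    C ↦ CA

A->B, B->A, C->CA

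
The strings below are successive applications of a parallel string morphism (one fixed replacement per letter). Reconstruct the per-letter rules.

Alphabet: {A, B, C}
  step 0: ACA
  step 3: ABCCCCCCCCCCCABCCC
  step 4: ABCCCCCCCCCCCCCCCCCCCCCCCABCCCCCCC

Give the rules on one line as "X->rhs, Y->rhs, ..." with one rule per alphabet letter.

A->AB, B->C, C->CC

  step 3 ⇒ step 4: ABCCCCCCCCCCCABCCC ⇒ AB·C·CC·CC·CC·CC·CC·CC·CC·CC·CC·CC·CC·AB·C·CC·CC·CC
    A ↦ AB
    B ↦ C
    C ↦ CC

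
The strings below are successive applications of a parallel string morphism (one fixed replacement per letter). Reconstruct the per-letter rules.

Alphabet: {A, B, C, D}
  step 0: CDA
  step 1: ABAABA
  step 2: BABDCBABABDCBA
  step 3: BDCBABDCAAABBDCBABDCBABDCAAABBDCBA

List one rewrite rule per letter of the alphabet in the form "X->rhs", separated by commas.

  step 2 ⇒ step 3: BABDCBABABDCBA ⇒ BDC·BA·BDC·AA·AB·BDC·BA·BDC·BA·BDC·AA·AB·BDC·BA
    A ↦ BA
    B ↦ BDC
    C ↦ AB
    D ↦ AA

A->BA, B->BDC, C->AB, D->AA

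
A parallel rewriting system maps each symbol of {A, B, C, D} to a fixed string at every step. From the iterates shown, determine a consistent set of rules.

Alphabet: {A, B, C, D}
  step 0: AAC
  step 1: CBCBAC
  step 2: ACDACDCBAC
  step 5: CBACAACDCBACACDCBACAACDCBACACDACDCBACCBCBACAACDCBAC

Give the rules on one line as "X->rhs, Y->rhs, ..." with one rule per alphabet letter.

  step 1 ⇒ step 2: CBCBAC ⇒ AC·D·AC·D·CB·AC
    A ↦ CB
    B ↦ D
    C ↦ AC
    D ↦ A  (constrained at step 2)

A->CB, B->D, C->AC, D->A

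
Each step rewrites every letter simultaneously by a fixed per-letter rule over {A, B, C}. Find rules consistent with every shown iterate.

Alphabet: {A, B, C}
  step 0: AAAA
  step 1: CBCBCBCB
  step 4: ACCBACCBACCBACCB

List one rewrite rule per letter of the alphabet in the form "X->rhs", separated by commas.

  step 0 ⇒ step 1: AAAA ⇒ CB·CB·CB·CB
    A ↦ CB
    B ↦ C  (constrained at step 1)
    C ↦ A  (constrained at step 1)

A->CB, B->C, C->A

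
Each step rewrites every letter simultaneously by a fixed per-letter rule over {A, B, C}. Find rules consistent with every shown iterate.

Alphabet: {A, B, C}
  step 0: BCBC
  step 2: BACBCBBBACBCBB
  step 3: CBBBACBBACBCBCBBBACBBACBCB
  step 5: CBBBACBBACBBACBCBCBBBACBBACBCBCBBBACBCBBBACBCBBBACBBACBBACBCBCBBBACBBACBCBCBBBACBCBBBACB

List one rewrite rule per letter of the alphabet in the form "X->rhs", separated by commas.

  step 2 ⇒ step 3: BACBCBBBACBCBB ⇒ CB·B·BA·CB·BA·CB·CB·CB·B·BA·CB·BA·CB·CB
    A ↦ B
    B ↦ CB
    C ↦ BA

A->B, B->CB, C->BA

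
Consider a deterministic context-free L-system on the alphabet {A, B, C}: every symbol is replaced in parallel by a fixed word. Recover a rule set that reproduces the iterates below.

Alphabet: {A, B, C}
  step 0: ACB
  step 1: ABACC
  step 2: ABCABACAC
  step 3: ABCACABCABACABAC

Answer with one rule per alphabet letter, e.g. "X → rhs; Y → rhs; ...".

  step 2 ⇒ step 3: ABCABACAC ⇒ AB·C·AC·AB·C·AB·AC·AB·AC
    A ↦ AB
    B ↦ C
    C ↦ AC

A->AB, B->C, C->AC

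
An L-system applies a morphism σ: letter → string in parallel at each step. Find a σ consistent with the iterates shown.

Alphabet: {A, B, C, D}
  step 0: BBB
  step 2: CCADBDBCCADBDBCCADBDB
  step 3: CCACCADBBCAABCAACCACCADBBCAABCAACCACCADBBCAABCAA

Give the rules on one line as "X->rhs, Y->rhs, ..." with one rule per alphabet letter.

  step 2 ⇒ step 3: CCADBDBCCADBDBCCADBDB ⇒ CCA·CCA·DB·B·CAA·B·CAA·CCA·CCA·DB·B·CAA·B·CAA·CCA·CCA·DB·B·CAA·B·CAA
    A ↦ DB
    B ↦ CAA
    C ↦ CCA
    D ↦ B

A->DB, B->CAA, C->CCA, D->B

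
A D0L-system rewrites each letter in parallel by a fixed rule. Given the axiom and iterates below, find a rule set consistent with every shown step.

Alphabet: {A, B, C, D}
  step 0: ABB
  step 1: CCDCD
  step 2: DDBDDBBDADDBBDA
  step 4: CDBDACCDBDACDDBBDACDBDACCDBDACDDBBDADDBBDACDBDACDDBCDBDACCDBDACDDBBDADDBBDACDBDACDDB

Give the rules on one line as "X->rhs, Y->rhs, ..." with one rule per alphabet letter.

A->C, B->CD, C->DDB, D->BDA

  step 1 ⇒ step 2: CCDCD ⇒ DDB·DDB·BDA·DDB·BDA
    C ↦ DDB
    D ↦ BDA
  step 0 ⇒ step 1: ABB ⇒ C·CD·CD
    A ↦ C
  step 0 ⇒ step 1: ABB ⇒ C·CD·CD
    B ↦ CD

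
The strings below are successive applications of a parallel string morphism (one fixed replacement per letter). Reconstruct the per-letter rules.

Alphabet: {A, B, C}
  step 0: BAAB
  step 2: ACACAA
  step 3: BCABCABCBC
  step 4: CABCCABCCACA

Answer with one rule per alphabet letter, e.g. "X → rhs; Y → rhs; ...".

A->BC, B->C, C->A

  step 3 ⇒ step 4: BCABCABCBC ⇒ C·A·BC·C·A·BC·C·A·C·A
    A ↦ BC
    B ↦ C
    C ↦ A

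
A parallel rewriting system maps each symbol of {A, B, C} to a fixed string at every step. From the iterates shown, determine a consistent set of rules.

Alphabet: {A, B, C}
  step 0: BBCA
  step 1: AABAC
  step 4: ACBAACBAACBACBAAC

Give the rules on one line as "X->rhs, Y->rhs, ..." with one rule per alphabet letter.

A->AC, B->A, C->B

  step 0 ⇒ step 1: BBCA ⇒ A·A·B·AC
    A ↦ AC
    B ↦ A
    C ↦ B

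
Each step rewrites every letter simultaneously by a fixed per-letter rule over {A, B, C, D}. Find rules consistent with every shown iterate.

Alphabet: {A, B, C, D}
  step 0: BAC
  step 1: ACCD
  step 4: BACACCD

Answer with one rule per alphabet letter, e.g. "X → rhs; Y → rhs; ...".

  step 0 ⇒ step 1: BAC ⇒ AC·C·D
    A ↦ C
    B ↦ AC
    C ↦ D
    D ↦ B  (constrained at step 1)

A->C, B->AC, C->D, D->B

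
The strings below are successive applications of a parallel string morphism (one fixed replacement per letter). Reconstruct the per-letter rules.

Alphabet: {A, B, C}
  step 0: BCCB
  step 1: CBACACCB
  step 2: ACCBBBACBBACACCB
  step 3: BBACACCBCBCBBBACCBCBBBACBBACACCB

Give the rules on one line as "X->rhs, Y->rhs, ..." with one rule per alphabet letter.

  step 2 ⇒ step 3: ACCBBBACBBACACCB ⇒ BB·AC·AC·CB·CB·CB·BB·AC·CB·CB·BB·AC·BB·AC·AC·CB
    A ↦ BB
    B ↦ CB
    C ↦ AC

A->BB, B->CB, C->AC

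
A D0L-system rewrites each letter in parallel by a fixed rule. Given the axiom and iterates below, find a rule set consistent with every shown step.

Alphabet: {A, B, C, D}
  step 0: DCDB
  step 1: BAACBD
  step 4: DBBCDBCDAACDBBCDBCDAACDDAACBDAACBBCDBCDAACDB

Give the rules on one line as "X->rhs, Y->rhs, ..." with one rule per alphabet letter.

A->BCD, B->D, C->AAC, D->B

  step 0 ⇒ step 1: DCDB ⇒ B·AAC·B·D
    B ↦ D
    C ↦ AAC
    D ↦ B
    A ↦ BCD  (constrained at step 1)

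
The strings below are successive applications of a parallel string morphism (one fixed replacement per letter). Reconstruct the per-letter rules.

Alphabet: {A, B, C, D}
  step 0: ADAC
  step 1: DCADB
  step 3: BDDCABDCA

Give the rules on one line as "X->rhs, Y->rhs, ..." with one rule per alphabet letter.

  step 0 ⇒ step 1: ADAC ⇒ D·CA·D·B
    A ↦ D
    C ↦ B
    D ↦ CA
    B ↦ D  (constrained at step 1)

A->D, B->D, C->B, D->CA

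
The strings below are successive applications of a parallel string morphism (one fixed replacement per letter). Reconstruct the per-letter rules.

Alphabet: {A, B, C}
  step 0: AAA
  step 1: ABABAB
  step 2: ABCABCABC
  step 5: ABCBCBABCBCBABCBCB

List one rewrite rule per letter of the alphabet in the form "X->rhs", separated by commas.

  step 1 ⇒ step 2: ABABAB ⇒ AB·C·AB·C·AB·C
    A ↦ AB
    B ↦ C
    C ↦ B  (constrained at step 2)

A->AB, B->C, C->B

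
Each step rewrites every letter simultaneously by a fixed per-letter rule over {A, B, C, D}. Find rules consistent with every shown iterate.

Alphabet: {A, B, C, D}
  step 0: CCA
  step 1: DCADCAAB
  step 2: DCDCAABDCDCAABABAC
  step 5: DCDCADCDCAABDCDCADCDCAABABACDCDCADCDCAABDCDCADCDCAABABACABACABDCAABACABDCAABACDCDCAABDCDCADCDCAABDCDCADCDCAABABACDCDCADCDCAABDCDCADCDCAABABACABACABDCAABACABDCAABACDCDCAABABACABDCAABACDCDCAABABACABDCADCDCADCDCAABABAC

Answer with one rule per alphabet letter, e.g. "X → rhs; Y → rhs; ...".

  step 1 ⇒ step 2: DCADCAAB ⇒ DC·DCA·AB·DC·DCA·AB·AB·AC
    A ↦ AB
    B ↦ AC
    C ↦ DCA
    D ↦ DC

A->AB, B->AC, C->DCA, D->DC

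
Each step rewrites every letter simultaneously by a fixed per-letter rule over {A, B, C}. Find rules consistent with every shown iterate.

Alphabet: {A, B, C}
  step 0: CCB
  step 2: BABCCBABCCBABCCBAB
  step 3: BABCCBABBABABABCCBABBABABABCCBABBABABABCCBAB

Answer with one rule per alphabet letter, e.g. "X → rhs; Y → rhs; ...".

A->CC, B->BAB, C->BA

  step 2 ⇒ step 3: BABCCBABCCBABCCBAB ⇒ BAB·CC·BAB·BA·BA·BAB·CC·BAB·BA·BA·BAB·CC·BAB·BA·BA·BAB·CC·BAB
    A ↦ CC
    B ↦ BAB
    C ↦ BA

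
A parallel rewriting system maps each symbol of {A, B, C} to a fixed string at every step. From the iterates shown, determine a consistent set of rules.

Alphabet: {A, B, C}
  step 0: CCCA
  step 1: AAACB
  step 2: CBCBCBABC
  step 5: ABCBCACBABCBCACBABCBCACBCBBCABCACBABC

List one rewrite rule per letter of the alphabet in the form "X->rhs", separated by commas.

A->CB, B->BC, C->A

  step 1 ⇒ step 2: AAACB ⇒ CB·CB·CB·A·BC
    A ↦ CB
    B ↦ BC
    C ↦ A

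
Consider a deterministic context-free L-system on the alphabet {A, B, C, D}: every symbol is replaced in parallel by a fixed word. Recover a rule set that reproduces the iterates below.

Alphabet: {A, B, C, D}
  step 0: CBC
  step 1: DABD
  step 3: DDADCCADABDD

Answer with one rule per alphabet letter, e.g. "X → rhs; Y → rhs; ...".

A->AD, B->AB, C->D, D->CC

  step 0 ⇒ step 1: CBC ⇒ D·AB·D
    B ↦ AB
    C ↦ D
    A ↦ AD  (constrained at step 1)
    D ↦ CC  (constrained at step 1)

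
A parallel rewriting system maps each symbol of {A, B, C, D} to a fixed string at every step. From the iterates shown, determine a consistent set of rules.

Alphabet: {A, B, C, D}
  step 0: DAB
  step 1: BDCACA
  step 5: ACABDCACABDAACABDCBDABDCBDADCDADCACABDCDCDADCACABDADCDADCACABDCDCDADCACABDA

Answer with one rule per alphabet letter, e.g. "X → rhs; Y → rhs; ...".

  step 0 ⇒ step 1: DAB ⇒ B·DC·ACA
    A ↦ DC
    B ↦ ACA
    D ↦ B
    C ↦ DA  (constrained at step 1)

A->DC, B->ACA, C->DA, D->B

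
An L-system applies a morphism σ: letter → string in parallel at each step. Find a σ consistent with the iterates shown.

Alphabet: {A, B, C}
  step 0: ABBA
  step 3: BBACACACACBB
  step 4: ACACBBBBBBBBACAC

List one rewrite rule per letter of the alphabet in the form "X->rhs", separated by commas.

  step 3 ⇒ step 4: BBACACACACBB ⇒ AC·AC·B·B·B·B·B·B·B·B·AC·AC
    A ↦ B
    B ↦ AC
    C ↦ B

A->B, B->AC, C->B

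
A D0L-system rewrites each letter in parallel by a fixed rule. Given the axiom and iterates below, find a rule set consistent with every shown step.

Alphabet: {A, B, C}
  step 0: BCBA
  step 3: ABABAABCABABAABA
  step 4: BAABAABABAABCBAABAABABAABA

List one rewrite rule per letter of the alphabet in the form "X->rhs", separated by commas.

  step 3 ⇒ step 4: ABABAABCABABAABA ⇒ BA·A·BA·A·BA·BA·A·BC·BA·A·BA·A·BA·BA·A·BA
    A ↦ BA
    B ↦ A
    C ↦ BC

A->BA, B->A, C->BC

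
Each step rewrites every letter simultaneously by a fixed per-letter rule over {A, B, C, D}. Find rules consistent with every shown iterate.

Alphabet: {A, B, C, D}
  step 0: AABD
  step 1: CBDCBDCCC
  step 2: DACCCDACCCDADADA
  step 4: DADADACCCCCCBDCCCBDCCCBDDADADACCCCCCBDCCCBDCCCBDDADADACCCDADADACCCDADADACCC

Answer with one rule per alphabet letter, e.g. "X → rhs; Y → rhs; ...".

A->CBD, B->C, C->DA, D->CC

  step 1 ⇒ step 2: CBDCBDCCC ⇒ DA·C·CC·DA·C·CC·DA·DA·DA
    B ↦ C
    C ↦ DA
    D ↦ CC
  step 0 ⇒ step 1: AABD ⇒ CBD·CBD·C·CC
    A ↦ CBD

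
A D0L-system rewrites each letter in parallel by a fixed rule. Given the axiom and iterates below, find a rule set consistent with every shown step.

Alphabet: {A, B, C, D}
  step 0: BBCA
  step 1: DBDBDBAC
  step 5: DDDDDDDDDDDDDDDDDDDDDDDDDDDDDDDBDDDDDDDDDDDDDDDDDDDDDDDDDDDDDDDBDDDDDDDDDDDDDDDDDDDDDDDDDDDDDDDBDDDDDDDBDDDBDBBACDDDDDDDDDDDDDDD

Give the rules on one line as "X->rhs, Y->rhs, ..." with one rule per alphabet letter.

A->BAC, B->DB, C->D, D->DD

  step 0 ⇒ step 1: BBCA ⇒ DB·DB·D·BAC
    A ↦ BAC
    B ↦ DB
    C ↦ D
    D ↦ DD  (constrained at step 1)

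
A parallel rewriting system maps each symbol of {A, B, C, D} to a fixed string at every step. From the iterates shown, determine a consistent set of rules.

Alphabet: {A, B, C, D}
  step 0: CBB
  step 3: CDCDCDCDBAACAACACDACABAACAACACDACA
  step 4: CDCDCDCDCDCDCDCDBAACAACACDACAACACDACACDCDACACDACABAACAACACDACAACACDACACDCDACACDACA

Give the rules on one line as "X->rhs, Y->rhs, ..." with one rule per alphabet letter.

  step 3 ⇒ step 4: CDCDCDCDBAACAACACDACABAACAACACDACA ⇒ CD·CD·CD·CD·CD·CD·CD·CD·BA·ACA·ACA·CD·ACA·ACA·CD·ACA·CD·CD·ACA·CD·ACA·BA·ACA·ACA·CD·ACA·ACA·CD·ACA·CD·CD·ACA·CD·ACA
    A ↦ ACA
    B ↦ BA
    C ↦ CD
    D ↦ CD

A->ACA, B->BA, C->CD, D->CD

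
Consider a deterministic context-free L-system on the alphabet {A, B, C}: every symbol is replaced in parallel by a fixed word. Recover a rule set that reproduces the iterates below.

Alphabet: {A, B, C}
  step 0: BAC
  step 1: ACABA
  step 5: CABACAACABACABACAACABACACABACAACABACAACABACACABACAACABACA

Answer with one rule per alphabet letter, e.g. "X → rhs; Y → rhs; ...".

  step 0 ⇒ step 1: BAC ⇒ A·CA·BA
    A ↦ CA
    B ↦ A
    C ↦ BA

A->CA, B->A, C->BA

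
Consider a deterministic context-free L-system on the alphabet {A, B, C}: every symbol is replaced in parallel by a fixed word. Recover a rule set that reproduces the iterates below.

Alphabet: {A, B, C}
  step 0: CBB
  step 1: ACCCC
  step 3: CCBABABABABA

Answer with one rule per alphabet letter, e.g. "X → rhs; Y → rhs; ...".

A->BA, B->CC, C->A

  step 0 ⇒ step 1: CBB ⇒ A·CC·CC
    B ↦ CC
    C ↦ A
    A ↦ BA  (constrained at step 1)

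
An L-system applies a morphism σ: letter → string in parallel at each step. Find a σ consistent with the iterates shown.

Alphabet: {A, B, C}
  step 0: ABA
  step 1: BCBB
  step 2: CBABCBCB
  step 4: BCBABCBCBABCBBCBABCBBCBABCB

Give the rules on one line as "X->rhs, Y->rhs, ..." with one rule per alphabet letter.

  step 1 ⇒ step 2: BCBB ⇒ CB·AB·CB·CB
    B ↦ CB
    C ↦ AB
  step 0 ⇒ step 1: ABA ⇒ B·CB·B
    A ↦ B

A->B, B->CB, C->AB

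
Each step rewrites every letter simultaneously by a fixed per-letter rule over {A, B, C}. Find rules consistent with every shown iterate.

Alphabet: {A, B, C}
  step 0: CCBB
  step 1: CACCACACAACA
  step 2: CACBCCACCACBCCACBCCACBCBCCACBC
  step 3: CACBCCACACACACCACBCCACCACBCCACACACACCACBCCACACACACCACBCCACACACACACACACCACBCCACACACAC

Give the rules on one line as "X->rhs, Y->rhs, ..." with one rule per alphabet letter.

  step 2 ⇒ step 3: CACBCCACCACBCCACBCCACBCBCCACBC ⇒ CAC·BC·CAC·ACA·CAC·CAC·BC·CAC·CAC·BC·CAC·ACA·CAC·CAC·BC·CAC·ACA·CAC·CAC·BC·CAC·ACA·CAC·ACA·CAC·CAC·BC·CAC·ACA·CAC
    A ↦ BC
    B ↦ ACA
    C ↦ CAC

A->BC, B->ACA, C->CAC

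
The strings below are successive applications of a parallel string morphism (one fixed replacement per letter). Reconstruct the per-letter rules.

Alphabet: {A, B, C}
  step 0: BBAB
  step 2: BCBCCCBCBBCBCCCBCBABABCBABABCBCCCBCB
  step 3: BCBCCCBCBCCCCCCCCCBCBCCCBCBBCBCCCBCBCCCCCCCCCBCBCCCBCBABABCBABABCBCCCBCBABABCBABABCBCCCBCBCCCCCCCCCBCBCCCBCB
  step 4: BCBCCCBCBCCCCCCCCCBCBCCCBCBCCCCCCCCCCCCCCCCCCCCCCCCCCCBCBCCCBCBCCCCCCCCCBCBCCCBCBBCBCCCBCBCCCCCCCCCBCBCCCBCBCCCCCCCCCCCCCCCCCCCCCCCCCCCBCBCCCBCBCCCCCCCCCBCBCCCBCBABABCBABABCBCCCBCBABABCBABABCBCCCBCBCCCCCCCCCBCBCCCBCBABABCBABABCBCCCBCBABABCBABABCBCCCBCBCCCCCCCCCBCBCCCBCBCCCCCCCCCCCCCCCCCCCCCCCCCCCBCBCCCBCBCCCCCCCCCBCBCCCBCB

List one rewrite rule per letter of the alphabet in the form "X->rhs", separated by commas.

  step 3 ⇒ step 4: BCBCCCBCBCCCCCCCCCBCBCCCBCBBCBCCCBCBCCCCCCCCCBCBCCCBCBABABCBABABCBCCCBCBABABCBABABCBCCCBCBCCCCCCCCCBCBCCCBCB ⇒ BCB·CCC·BCB·CCC·CCC·CCC·BCB·CCC·BCB·CCC·CCC·CCC·CCC·CCC·CCC·CCC·CCC·CCC·BCB·CCC·BCB·CCC·CCC·CCC·BCB·CCC·BCB·BCB·CCC·BCB·CCC·CCC·CCC·BCB·CCC·BCB·CCC·CCC·CCC·CCC·CCC·CCC·CCC·CCC·CCC·BCB·CCC·BCB·CCC·CCC·CCC·BCB·CCC·BCB·ABA·BCB·ABA·BCB·CCC·BCB·ABA·BCB·ABA·BCB·CCC·BCB·CCC·CCC·CCC·BCB·CCC·BCB·ABA·BCB·ABA·BCB·CCC·BCB·ABA·BCB·ABA·BCB·CCC·BCB·CCC·CCC·CCC·BCB·CCC·BCB·CCC·CCC·CCC·CCC·CCC·CCC·CCC·CCC·CCC·BCB·CCC·BCB·CCC·CCC·CCC·BCB·CCC·BCB
    A ↦ ABA
    B ↦ BCB
    C ↦ CCC

A->ABA, B->BCB, C->CCC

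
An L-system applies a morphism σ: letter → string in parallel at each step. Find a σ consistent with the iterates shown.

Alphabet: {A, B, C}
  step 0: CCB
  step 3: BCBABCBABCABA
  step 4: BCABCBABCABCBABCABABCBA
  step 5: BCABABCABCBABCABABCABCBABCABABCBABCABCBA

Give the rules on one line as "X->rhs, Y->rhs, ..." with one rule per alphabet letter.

  step 4 ⇒ step 5: BCABCBABCABCBABCABABCBA ⇒ BC·A·BA·BC·A·BC·BA·BC·A·BA·BC·A·BC·BA·BC·A·BA·BC·BA·BC·A·BC·BA
    A ↦ BA
    B ↦ BC
    C ↦ A

A->BA, B->BC, C->A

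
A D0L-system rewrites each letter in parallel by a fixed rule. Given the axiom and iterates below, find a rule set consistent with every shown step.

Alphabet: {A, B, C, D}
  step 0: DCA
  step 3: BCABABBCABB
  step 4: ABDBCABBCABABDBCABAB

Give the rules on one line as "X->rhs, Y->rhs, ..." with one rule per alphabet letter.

A->BC, B->AB, C->D, D->B

  step 3 ⇒ step 4: BCABABBCABB ⇒ AB·D·BC·AB·BC·AB·AB·D·BC·AB·AB
    A ↦ BC
    B ↦ AB
    C ↦ D
    D ↦ B  (constrained at step 0)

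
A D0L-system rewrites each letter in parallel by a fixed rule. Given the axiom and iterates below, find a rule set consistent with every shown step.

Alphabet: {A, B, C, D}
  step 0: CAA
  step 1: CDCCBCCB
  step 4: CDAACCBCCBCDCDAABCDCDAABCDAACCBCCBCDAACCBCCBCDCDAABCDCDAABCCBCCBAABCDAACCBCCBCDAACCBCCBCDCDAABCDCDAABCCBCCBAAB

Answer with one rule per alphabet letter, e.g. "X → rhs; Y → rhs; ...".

A->CCB, B->AAB, C->CD, D->AA

  step 0 ⇒ step 1: CAA ⇒ CD·CCB·CCB
    A ↦ CCB
    C ↦ CD
    B ↦ AAB  (constrained at step 1)
    D ↦ AA  (constrained at step 1)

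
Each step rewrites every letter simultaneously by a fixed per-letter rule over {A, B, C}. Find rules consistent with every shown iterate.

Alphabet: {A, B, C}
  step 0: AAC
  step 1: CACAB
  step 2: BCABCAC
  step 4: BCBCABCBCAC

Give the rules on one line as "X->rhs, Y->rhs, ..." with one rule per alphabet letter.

A->CA, B->C, C->B

  step 1 ⇒ step 2: CACAB ⇒ B·CA·B·CA·C
    A ↦ CA
    B ↦ C
    C ↦ B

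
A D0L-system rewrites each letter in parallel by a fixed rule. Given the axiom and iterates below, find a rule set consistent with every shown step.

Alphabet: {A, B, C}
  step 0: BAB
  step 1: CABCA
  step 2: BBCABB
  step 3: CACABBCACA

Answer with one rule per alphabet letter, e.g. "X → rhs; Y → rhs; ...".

  step 2 ⇒ step 3: BBCABB ⇒ CA·CA·B·B·CA·CA
    A ↦ B
    B ↦ CA
    C ↦ B

A->B, B->CA, C->B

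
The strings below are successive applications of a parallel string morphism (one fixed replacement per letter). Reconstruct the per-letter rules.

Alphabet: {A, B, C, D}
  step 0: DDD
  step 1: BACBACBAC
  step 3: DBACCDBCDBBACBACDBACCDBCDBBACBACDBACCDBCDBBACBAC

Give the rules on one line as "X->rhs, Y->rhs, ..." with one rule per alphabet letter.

  step 0 ⇒ step 1: DDD ⇒ BAC·BAC·BAC
    D ↦ BAC
    A ↦ BD  (constrained at step 1)
    B ↦ CDB  (constrained at step 1)
    C ↦ D  (constrained at step 1)

A->BD, B->CDB, C->D, D->BAC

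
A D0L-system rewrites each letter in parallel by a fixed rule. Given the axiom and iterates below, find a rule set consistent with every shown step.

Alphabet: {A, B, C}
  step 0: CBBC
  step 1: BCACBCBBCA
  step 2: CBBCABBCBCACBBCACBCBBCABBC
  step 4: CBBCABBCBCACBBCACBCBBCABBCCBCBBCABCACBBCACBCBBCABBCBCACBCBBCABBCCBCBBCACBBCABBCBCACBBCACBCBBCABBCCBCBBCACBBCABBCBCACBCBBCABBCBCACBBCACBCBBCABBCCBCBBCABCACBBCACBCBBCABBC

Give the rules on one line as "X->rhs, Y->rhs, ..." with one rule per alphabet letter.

  step 1 ⇒ step 2: BCACBCBBCA ⇒ CB·BCA·BBC·BCA·CB·BCA·CB·CB·BCA·BBC
    A ↦ BBC
    B ↦ CB
    C ↦ BCA

A->BBC, B->CB, C->BCA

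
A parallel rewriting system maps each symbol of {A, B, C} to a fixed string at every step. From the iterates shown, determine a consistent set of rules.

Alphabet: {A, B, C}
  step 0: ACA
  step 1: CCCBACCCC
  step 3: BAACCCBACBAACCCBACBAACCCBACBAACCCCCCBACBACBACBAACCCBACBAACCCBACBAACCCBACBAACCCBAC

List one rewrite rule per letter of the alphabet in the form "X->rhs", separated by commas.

  step 0 ⇒ step 1: ACA ⇒ CCC·BAC·CCC
    A ↦ CCC
    C ↦ BAC
    B ↦ BAA  (constrained at step 1)

A->CCC, B->BAA, C->BAC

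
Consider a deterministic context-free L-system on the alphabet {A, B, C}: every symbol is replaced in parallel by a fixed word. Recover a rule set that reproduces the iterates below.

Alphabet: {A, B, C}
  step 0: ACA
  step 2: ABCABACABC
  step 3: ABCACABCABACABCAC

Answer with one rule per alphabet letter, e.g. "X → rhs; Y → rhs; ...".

A->AB, B->C, C->AC

  step 2 ⇒ step 3: ABCABACABC ⇒ AB·C·AC·AB·C·AB·AC·AB·C·AC
    A ↦ AB
    B ↦ C
    C ↦ AC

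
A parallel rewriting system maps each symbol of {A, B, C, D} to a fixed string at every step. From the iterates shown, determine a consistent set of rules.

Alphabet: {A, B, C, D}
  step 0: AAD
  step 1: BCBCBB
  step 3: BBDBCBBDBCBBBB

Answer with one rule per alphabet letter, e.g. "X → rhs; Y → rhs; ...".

A->BC, B->D, C->BA, D->BB

  step 0 ⇒ step 1: AAD ⇒ BC·BC·BB
    A ↦ BC
    D ↦ BB
    B ↦ D  (constrained at step 1)
    C ↦ BA  (constrained at step 1)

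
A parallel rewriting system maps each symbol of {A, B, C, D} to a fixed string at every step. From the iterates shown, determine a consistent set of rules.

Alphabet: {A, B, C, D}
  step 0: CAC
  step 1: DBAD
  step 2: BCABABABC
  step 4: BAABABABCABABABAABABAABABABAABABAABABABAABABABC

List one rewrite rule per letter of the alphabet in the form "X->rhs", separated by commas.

  step 1 ⇒ step 2: DBAD ⇒ BC·ABA·BA·BC
    A ↦ BA
    B ↦ ABA
    D ↦ BC
  step 0 ⇒ step 1: CAC ⇒ D·BA·D
    C ↦ D

A->BA, B->ABA, C->D, D->BC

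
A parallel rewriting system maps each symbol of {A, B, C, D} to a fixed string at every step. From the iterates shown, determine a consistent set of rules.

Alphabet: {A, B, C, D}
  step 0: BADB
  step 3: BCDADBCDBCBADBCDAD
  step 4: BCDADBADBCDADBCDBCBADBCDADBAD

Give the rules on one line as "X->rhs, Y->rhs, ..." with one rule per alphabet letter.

A->B, B->BC, C->D, D->AD

  step 3 ⇒ step 4: BCDADBCDBCBADBCDAD ⇒ BC·D·AD·B·AD·BC·D·AD·BC·D·BC·B·AD·BC·D·AD·B·AD
    A ↦ B
    B ↦ BC
    C ↦ D
    D ↦ AD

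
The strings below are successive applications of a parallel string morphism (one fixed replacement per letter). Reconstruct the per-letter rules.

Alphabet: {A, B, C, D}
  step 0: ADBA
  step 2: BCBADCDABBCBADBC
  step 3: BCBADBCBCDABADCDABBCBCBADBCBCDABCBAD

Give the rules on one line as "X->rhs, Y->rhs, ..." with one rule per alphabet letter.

A->B, B->BC, C->BAD, D->CDA

  step 2 ⇒ step 3: BCBADCDABBCBADBC ⇒ BC·BAD·BC·B·CDA·BAD·CDA·B·BC·BC·BAD·BC·B·CDA·BC·BAD
    A ↦ B
    B ↦ BC
    C ↦ BAD
    D ↦ CDA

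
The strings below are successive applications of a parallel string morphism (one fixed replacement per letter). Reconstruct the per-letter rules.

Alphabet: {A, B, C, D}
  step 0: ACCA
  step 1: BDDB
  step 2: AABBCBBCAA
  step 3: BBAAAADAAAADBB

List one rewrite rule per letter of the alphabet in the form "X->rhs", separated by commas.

  step 2 ⇒ step 3: AABBCBBCAA ⇒ B·B·AA·AA·D·AA·AA·D·B·B
    A ↦ B
    B ↦ AA
    C ↦ D
  step 1 ⇒ step 2: BDDB ⇒ AA·BBC·BBC·AA
    D ↦ BBC

A->B, B->AA, C->D, D->BBC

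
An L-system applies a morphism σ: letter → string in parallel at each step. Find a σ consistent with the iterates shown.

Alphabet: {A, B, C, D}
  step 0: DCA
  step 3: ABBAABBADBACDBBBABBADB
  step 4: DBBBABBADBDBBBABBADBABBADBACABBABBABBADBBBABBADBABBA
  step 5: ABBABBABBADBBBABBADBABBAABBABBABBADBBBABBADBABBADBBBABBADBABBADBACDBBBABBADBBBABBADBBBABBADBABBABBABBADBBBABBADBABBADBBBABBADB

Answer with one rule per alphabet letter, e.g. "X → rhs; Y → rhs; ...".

A->DB, B->BBA, C->AC, D->A

  step 4 ⇒ step 5: DBBBABBADBDBBBABBADBABBADBACABBABBABBADBBBABBADBABBA ⇒ A·BBA·BBA·BBA·DB·BBA·BBA·DB·A·BBA·A·BBA·BBA·BBA·DB·BBA·BBA·DB·A·BBA·DB·BBA·BBA·DB·A·BBA·DB·AC·DB·BBA·BBA·DB·BBA·BBA·DB·BBA·BBA·DB·A·BBA·BBA·BBA·DB·BBA·BBA·DB·A·BBA·DB·BBA·BBA·DB
    A ↦ DB
    B ↦ BBA
    C ↦ AC
    D ↦ A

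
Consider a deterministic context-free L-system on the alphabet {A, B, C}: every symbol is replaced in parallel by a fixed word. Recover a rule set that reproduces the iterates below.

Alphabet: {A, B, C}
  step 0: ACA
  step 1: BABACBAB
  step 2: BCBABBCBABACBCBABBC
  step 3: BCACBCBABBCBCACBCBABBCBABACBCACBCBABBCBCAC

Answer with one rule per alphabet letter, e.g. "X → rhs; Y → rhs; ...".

A->BAB, B->BC, C->AC

  step 2 ⇒ step 3: BCBABBCBABACBCBABBC ⇒ BC·AC·BC·BAB·BC·BC·AC·BC·BAB·BC·BAB·AC·BC·AC·BC·BAB·BC·BC·AC
    A ↦ BAB
    B ↦ BC
    C ↦ AC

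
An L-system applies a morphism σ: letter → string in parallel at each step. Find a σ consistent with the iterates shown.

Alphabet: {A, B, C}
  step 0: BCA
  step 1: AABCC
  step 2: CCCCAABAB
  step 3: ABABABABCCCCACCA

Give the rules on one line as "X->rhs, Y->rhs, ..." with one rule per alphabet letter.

A->CC, B->A, C->AB

  step 2 ⇒ step 3: CCCCAABAB ⇒ AB·AB·AB·AB·CC·CC·A·CC·A
    A ↦ CC
    B ↦ A
    C ↦ AB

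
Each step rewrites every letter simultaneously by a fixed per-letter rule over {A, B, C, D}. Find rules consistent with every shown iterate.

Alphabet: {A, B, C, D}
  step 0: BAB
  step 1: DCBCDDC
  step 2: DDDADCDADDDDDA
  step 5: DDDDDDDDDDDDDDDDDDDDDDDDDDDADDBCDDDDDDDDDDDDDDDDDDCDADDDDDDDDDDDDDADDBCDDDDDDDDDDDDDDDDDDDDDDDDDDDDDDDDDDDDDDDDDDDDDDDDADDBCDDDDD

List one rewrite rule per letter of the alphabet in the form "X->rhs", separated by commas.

  step 1 ⇒ step 2: DCBCDDC ⇒ DD·DA·DC·DA·DD·DD·DA
    B ↦ DC
    C ↦ DA
    D ↦ DD
  step 0 ⇒ step 1: BAB ⇒ DC·BCD·DC
    A ↦ BCD

A->BCD, B->DC, C->DA, D->DD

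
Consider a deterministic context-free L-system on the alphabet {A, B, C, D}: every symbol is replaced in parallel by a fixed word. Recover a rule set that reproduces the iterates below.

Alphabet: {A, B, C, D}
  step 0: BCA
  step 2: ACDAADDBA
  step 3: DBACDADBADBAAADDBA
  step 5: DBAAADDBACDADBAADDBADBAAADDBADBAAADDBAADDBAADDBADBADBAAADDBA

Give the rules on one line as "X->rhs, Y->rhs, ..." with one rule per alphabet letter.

  step 2 ⇒ step 3: ACDAADDBA ⇒ DBA·CD·A·DBA·DBA·A·A·D·DBA
    A ↦ DBA
    B ↦ D
    C ↦ CD
    D ↦ A

A->DBA, B->D, C->CD, D->A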